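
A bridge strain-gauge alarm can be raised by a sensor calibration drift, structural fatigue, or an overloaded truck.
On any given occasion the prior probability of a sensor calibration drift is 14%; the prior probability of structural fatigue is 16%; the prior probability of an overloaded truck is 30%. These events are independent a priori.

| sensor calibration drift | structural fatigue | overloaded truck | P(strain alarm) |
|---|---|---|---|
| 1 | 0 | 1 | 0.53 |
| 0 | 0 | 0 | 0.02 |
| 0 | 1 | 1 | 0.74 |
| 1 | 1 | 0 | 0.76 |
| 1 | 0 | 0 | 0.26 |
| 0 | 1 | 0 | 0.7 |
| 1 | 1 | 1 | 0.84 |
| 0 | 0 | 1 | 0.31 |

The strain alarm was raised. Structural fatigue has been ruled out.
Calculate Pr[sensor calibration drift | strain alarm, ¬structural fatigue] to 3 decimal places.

P(strain alarm | ¬structural fatigue) = 0.02·0.86·0.7 + 0.31·0.86·0.3 + 0.26·0.14·0.7 + 0.53·0.14·0.3 = 0.012040 + 0.079980 + 0.025480 + 0.022260 = 0.139760
The sensor calibration drift-present share is 0.025480 + 0.022260 = 0.047740.
Hence the posterior is 0.047740/0.139760 ≈ 0.342.

Pr[sensor calibration drift | strain alarm, ¬structural fatigue] ≈ 0.342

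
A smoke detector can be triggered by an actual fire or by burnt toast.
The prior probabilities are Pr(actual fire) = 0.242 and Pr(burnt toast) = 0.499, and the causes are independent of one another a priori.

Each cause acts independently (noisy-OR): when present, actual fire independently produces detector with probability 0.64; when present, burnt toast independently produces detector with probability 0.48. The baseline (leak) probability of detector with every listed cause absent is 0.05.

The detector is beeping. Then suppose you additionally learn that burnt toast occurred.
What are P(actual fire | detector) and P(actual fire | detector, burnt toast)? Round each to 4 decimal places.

P(actual fire | detector) ≈ 0.4598; P(actual fire | detector, burnt toast) ≈ 0.3416

Under noisy-OR, P(detector | causes) = 1 − (1−0.05)·∏(1−qᵢ) over the active causes.
P(detector) = 0.05·0.758·0.501 + 0.506·0.758·0.499 + 0.658·0.242·0.501 + 0.82216·0.242·0.499 = 0.018988 + 0.191390 + 0.079777 + 0.099282 = 0.389437
The actual fire-present share is 0.079777 + 0.099282 = 0.179059.
P(actual fire | detector) = 0.179059 / 0.389437 ≈ 0.4598

Now condition on the additional information:
Weight on actual fire=true, given the evidence: 0.82216*0.242 = 0.198963
Denominator P(detector | burnt toast): 0.506*0.758 + 0.82216*0.242 = 0.582511
P(actual fire | detector, burnt toast) = 0.198963/0.582511 ≈ 0.3416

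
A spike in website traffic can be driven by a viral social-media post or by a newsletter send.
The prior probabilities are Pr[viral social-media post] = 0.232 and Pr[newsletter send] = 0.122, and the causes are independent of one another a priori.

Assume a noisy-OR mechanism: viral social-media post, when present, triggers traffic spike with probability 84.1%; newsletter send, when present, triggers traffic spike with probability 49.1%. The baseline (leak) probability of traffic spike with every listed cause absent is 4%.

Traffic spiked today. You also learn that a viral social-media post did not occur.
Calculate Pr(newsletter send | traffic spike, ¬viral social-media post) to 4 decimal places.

Under noisy-OR, P(traffic spike | causes) = 1 − (1−0.04)·∏(1−qᵢ) over the active causes.
Weight on newsletter send=true, given the evidence: 0.51136·0.122 = 0.062386
Normalizer over all consistent configurations: 0.04·0.878 + 0.51136·0.122 = 0.097506
P(newsletter send | traffic spike, ¬viral social-media post) = 0.062386/0.097506 ≈ 0.6398

Pr(newsletter send | traffic spike, ¬viral social-media post) ≈ 0.6398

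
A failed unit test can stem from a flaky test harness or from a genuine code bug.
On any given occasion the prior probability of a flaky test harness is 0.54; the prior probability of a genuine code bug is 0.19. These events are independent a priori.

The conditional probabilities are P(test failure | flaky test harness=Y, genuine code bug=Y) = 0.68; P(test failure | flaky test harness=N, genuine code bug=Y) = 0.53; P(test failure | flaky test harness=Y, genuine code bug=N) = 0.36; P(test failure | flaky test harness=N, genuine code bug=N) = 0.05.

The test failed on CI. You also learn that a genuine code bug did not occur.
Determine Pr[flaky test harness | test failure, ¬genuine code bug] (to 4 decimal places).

Pr[flaky test harness | test failure, ¬genuine code bug] ≈ 0.8942

Sum P(test failure|·) weighted by the priors over both values of flaky test harness:
  P(test failure | ¬genuine code bug) = 0.05·0.46 + 0.36·0.54
        = 0.023000 + 0.194400 = 0.217400
The terms with flaky test harness present sum to 0.194400, so
  P(flaky test harness | test failure, ¬genuine code bug) = 0.194400 / 0.217400 ≈ 0.8942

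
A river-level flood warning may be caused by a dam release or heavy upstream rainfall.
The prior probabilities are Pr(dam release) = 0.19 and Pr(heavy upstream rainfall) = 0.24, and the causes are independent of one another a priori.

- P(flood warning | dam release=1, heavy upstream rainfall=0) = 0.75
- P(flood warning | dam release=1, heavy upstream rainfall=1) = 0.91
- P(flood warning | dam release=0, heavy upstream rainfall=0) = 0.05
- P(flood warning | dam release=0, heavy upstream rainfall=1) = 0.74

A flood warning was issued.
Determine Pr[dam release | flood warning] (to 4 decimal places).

Numerator (weight on configurations with dam release): 0.108300 + 0.041496 = 0.149796
Denominator P(flood warning): 0.05·0.81·0.76 + 0.74·0.81·0.24 + 0.75·0.19·0.76 + 0.91·0.19·0.24 = 0.324432
Posterior = 0.149796 / 0.324432 ≈ 0.4617

Pr[dam release | flood warning] ≈ 0.4617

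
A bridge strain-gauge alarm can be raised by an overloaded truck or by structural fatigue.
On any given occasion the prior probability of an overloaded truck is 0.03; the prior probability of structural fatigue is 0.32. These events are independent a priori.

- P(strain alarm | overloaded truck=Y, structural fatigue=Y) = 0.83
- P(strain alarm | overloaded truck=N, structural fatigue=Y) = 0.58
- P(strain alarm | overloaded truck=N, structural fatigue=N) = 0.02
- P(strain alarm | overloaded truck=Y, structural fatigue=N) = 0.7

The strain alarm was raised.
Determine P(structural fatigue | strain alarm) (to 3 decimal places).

P(structural fatigue | strain alarm) ≈ 0.873

For the numerator, keep only structural fatigue=true terms: 0.180032 + 0.007968 = 0.188000
The normalizing constant is 0.02·0.97·0.68 + 0.58·0.97·0.32 + 0.7·0.03·0.68 + 0.83·0.03·0.32 = 0.215472
P(structural fatigue | strain alarm) = 0.188000/0.215472 ≈ 0.873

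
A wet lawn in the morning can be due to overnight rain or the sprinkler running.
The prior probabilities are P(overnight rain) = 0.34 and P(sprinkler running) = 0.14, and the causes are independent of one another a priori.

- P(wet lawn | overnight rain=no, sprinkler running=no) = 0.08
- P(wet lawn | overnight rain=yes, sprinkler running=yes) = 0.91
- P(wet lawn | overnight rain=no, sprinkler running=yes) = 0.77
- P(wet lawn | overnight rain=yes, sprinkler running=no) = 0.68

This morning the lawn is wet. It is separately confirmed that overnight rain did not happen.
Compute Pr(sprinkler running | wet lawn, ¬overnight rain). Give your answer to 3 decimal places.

P(wet lawn | ¬overnight rain) = 0.08*0.86 + 0.77*0.14 = 0.068800 + 0.107800 = 0.176600
Restricting to configurations with sprinkler running present: 0.77*0.14 = 0.107800.
So P(sprinkler running | wet lawn, ¬overnight rain) = 0.107800/0.176600 ≈ 0.610.

Pr(sprinkler running | wet lawn, ¬overnight rain) ≈ 0.610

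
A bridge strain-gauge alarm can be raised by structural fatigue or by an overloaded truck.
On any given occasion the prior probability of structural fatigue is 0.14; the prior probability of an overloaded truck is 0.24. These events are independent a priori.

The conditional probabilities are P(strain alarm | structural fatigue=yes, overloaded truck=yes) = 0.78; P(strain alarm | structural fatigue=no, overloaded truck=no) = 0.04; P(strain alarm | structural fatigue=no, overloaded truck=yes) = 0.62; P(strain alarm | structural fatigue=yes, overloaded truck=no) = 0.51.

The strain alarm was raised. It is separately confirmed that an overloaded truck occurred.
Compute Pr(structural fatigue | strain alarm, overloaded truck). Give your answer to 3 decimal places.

Pr(structural fatigue | strain alarm, overloaded truck) ≈ 0.170

Sum P(strain alarm|·) weighted by the priors over both values of structural fatigue:
  P(strain alarm | overloaded truck) = 0.62×0.86 + 0.78×0.14
        = 0.533200 + 0.109200 = 0.642400
Configurations with structural fatigue contribute 0.109200, so
  P(structural fatigue | strain alarm, overloaded truck) = 0.109200 / 0.642400 ≈ 0.170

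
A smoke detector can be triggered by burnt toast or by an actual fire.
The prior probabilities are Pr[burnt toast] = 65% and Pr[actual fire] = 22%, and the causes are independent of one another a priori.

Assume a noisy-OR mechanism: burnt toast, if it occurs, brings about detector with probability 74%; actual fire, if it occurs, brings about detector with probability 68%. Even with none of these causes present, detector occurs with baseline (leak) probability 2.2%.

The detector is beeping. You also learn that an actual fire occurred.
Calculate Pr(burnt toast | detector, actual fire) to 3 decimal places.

Pr(burnt toast | detector, actual fire) ≈ 0.713

Under noisy-OR, P(detector | causes) = 1 − (1−0.022)·∏(1−qᵢ) over the active causes.
Enumerate both values of burnt toast and weight by the priors:
  P(detector | actual fire) = 0.68704·0.35 + 0.91863·0.65
        = 0.240464 + 0.597109 = 0.837573
Keeping only the burnt toast-present terms gives 0.597109, so
  P(burnt toast | detector, actual fire) = 0.597109 / 0.837573 ≈ 0.713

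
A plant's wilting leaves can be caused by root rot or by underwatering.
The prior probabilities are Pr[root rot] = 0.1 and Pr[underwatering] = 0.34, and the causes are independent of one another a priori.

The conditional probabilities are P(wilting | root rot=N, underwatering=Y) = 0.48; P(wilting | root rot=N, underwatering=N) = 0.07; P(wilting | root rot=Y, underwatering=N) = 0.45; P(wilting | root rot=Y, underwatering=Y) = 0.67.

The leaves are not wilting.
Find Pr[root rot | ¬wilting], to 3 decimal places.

Sum P(¬wilting|·) weighted by the priors over the 4 (root rot, underwatering) configurations:
  P(¬wilting) = 0.93*0.9*0.66 + 0.52*0.9*0.34 + 0.55*0.1*0.66 + 0.33*0.1*0.34
        = 0.552420 + 0.159120 + 0.036300 + 0.011220 = 0.759060
The terms with root rot present sum to 0.047520, so
  P(root rot | ¬wilting) = 0.047520 / 0.759060 ≈ 0.063

Pr[root rot | ¬wilting] ≈ 0.063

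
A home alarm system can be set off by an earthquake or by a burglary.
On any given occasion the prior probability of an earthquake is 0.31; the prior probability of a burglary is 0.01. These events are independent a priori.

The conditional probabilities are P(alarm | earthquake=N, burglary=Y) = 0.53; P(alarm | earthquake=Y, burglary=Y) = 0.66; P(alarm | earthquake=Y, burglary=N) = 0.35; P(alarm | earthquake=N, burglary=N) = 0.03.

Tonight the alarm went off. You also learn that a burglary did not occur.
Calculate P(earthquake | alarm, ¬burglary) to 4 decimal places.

For the numerator, keep only earthquake=true terms: 0.35·0.31 = 0.108500
The normalizing constant is 0.03·0.69 + 0.35·0.31 = 0.129200
Posterior = 0.108500 / 0.129200 ≈ 0.8398

P(earthquake | alarm, ¬burglary) ≈ 0.8398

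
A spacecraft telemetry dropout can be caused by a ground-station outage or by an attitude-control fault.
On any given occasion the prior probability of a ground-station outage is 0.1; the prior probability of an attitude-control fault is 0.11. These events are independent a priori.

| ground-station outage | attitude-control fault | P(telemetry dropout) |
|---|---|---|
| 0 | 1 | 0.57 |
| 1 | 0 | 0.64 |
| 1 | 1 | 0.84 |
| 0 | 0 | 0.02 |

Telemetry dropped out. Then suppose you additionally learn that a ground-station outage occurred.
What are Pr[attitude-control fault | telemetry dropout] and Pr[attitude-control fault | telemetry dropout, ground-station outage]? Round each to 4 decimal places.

P(telemetry dropout) = 0.02*0.9*0.89 + 0.57*0.9*0.11 + 0.64*0.1*0.89 + 0.84*0.1*0.11 = 0.016020 + 0.056430 + 0.056960 + 0.009240 = 0.138650
The attitude-control fault-present share is 0.056430 + 0.009240 = 0.065670.
Hence the posterior is 0.065670/0.138650 ≈ 0.4736.

With the extra evidence:
P(telemetry dropout | ground-station outage) = 0.64×0.89 + 0.84×0.11 = 0.569600 + 0.092400 = 0.662000
Of this, 0.092400 comes from 0.84×0.11 (the attitude-control fault=true cases).
Hence the posterior is 0.092400/0.662000 ≈ 0.1396.

Pr[attitude-control fault | telemetry dropout] ≈ 0.4736; Pr[attitude-control fault | telemetry dropout, ground-station outage] ≈ 0.1396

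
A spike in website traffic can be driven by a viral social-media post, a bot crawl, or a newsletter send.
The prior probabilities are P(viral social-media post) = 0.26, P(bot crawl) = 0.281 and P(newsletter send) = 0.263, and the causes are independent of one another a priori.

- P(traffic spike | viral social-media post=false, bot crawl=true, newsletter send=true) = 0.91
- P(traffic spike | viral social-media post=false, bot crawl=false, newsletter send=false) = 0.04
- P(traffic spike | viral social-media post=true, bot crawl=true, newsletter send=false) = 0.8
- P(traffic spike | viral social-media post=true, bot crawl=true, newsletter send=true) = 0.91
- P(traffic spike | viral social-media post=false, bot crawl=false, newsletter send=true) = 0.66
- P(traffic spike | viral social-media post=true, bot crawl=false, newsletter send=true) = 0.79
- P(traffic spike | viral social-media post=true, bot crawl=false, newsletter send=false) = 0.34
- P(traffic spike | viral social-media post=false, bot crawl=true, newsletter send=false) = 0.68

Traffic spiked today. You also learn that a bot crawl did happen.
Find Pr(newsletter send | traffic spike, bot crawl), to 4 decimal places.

Weight on newsletter send=true, given the evidence: 0.177104 + 0.062226 = 0.239330
The normalizing constant is 0.68×0.74×0.737 + 0.91×0.74×0.263 + 0.8×0.26×0.737 + 0.91×0.26×0.263 = 0.763484
Posterior = 0.239330 / 0.763484 ≈ 0.3135

Pr(newsletter send | traffic spike, bot crawl) ≈ 0.3135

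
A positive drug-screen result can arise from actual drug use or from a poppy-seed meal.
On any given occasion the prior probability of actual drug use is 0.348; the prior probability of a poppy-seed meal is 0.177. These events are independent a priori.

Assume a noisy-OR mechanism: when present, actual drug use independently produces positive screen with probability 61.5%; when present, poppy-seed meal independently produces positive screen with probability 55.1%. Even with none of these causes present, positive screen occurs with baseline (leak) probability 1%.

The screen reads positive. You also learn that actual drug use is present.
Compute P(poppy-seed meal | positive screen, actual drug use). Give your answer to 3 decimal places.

P(poppy-seed meal | positive screen, actual drug use) ≈ 0.224

Under noisy-OR, P(positive screen | causes) = 1 − (1−0.01)·∏(1−qᵢ) over the active causes.
For the numerator, keep only poppy-seed meal=true terms: 0.828864·0.177 = 0.146709
The normalizing constant is 0.61885·0.823 + 0.828864·0.177 = 0.656023
Posterior = 0.146709 / 0.656023 ≈ 0.224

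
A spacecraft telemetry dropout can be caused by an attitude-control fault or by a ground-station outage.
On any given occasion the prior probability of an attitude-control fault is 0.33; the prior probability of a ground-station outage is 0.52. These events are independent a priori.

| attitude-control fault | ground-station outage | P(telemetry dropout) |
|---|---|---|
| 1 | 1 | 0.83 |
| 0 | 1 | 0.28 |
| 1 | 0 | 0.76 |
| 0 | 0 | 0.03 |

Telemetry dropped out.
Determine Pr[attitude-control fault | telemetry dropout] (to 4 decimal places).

Pr[attitude-control fault | telemetry dropout] ≈ 0.7103

For the numerator, keep only attitude-control fault=true terms: 0.120384 + 0.142428 = 0.262812
Normalizer over all consistent configurations: 0.03·0.67·0.48 + 0.28·0.67·0.52 + 0.76·0.33·0.48 + 0.83·0.33·0.52 = 0.370012
P(attitude-control fault | telemetry dropout) = 0.262812/0.370012 ≈ 0.7103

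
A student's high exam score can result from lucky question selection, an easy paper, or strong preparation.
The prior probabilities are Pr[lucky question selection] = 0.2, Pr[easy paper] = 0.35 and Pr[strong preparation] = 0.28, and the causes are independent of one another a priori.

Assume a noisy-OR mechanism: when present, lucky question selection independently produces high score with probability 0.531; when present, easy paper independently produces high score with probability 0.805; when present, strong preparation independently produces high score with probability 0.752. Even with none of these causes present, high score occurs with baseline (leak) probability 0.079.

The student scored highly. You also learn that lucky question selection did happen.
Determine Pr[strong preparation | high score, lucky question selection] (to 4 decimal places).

Under noisy-OR, P(high score | causes) = 1 − (1−0.079)·∏(1−qᵢ) over the active causes.
Weight on strong preparation=true, given the evidence: 0.162504 + 0.095953 = 0.258457
Normalizer over all consistent configurations: 0.568051×0.65×0.72 + 0.892877×0.65×0.28 + 0.91577×0.35×0.72 + 0.979111×0.35×0.28 = 0.755079
Posterior = 0.258457 / 0.755079 ≈ 0.3423

Pr[strong preparation | high score, lucky question selection] ≈ 0.3423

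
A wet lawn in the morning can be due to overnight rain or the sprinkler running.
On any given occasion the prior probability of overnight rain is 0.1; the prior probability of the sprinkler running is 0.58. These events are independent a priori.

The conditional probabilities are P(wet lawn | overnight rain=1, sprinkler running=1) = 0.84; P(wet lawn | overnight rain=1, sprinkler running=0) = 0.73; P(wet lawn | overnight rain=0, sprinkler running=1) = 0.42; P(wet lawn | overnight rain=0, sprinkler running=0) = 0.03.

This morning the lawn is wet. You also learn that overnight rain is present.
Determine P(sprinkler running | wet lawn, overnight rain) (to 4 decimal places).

P(sprinkler running | wet lawn, overnight rain) ≈ 0.6138

P(wet lawn | overnight rain) = 0.73*0.42 + 0.84*0.58 = 0.306600 + 0.487200 = 0.793800
Of this, 0.487200 comes from 0.84*0.58 (the sprinkler running=true cases).
Hence the posterior is 0.487200/0.793800 ≈ 0.6138.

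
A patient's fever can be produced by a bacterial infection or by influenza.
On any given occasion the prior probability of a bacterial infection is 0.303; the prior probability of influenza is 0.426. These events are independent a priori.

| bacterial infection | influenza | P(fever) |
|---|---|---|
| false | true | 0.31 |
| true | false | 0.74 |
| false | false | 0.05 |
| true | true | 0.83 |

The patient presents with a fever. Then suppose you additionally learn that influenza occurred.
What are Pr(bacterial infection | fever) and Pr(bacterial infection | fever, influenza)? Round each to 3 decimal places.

P(fever) = 0.05*0.697*0.574 + 0.31*0.697*0.426 + 0.74*0.303*0.574 + 0.83*0.303*0.426 = 0.020004 + 0.092046 + 0.128702 + 0.107135 = 0.347887
Of this, 0.235837 comes from 0.128702 + 0.107135 (the bacterial infection=true cases).
P(bacterial infection | fever) = 0.235837 / 0.347887 ≈ 0.678

Now condition on the additional information:
Weight on bacterial infection=true, given the evidence: 0.83·0.303 = 0.251490
Normalizer over all consistent configurations: 0.31·0.697 + 0.83·0.303 = 0.467560
P(bacterial infection | fever, influenza) = 0.251490/0.467560 ≈ 0.538
This is intercausal reasoning (explaining away): once influenza accounts for the fever, bacterial infection becomes less likely.

Pr(bacterial infection | fever) ≈ 0.678; Pr(bacterial infection | fever, influenza) ≈ 0.538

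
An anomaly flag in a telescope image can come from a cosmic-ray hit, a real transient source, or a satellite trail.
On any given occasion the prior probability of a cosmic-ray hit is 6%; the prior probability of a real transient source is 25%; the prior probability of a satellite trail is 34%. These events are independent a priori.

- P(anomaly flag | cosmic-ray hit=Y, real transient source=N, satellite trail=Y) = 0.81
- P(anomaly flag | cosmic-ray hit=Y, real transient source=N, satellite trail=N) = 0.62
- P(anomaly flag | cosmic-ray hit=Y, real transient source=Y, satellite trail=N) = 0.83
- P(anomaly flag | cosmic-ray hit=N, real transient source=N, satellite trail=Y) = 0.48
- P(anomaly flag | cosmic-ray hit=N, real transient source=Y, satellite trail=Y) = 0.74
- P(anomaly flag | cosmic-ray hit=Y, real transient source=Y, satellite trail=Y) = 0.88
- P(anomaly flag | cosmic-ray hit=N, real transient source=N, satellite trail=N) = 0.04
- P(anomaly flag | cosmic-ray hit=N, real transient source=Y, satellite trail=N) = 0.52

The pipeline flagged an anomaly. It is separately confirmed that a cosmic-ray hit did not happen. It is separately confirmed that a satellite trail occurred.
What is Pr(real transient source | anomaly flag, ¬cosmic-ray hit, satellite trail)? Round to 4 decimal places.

P(anomaly flag | ¬cosmic-ray hit, satellite trail) = 0.48*0.75 + 0.74*0.25 = 0.360000 + 0.185000 = 0.545000
The real transient source-present share is 0.74*0.25 = 0.185000.
P(real transient source | anomaly flag, ¬cosmic-ray hit, satellite trail) = 0.185000 / 0.545000 ≈ 0.3394

Pr(real transient source | anomaly flag, ¬cosmic-ray hit, satellite trail) ≈ 0.3394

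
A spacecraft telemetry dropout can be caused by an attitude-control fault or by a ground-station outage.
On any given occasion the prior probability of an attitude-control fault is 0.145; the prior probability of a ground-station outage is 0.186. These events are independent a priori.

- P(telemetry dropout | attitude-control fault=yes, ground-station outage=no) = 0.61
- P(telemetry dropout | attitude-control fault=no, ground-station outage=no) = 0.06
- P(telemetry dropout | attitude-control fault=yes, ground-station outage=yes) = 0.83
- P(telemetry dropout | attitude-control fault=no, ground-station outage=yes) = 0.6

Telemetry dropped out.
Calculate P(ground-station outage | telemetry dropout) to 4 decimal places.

P(ground-station outage | telemetry dropout) ≈ 0.5087

For the numerator, keep only ground-station outage=true terms: 0.095418 + 0.022385 = 0.117803
Normalizer over all consistent configurations: 0.06×0.855×0.814 + 0.6×0.855×0.186 + 0.61×0.145×0.814 + 0.83×0.145×0.186 = 0.231559
Posterior = 0.117803 / 0.231559 ≈ 0.5087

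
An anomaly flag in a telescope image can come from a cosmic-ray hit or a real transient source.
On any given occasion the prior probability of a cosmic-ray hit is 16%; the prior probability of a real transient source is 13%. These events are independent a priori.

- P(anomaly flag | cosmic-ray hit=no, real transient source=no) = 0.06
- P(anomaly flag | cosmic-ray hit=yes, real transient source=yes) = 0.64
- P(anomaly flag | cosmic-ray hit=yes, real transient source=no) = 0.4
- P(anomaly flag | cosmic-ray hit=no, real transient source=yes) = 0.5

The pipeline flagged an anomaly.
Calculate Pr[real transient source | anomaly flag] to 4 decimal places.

Enumerate the 4 (cosmic-ray hit, real transient source) configurations and weight by the priors:
  P(anomaly flag) = 0.06*0.84*0.87 + 0.5*0.84*0.13 + 0.4*0.16*0.87 + 0.64*0.16*0.13
        = 0.043848 + 0.054600 + 0.055680 + 0.013312 = 0.167440
Keeping only the real transient source-present terms gives 0.067912, so
  P(real transient source | anomaly flag) = 0.067912 / 0.167440 ≈ 0.4056

Pr[real transient source | anomaly flag] ≈ 0.4056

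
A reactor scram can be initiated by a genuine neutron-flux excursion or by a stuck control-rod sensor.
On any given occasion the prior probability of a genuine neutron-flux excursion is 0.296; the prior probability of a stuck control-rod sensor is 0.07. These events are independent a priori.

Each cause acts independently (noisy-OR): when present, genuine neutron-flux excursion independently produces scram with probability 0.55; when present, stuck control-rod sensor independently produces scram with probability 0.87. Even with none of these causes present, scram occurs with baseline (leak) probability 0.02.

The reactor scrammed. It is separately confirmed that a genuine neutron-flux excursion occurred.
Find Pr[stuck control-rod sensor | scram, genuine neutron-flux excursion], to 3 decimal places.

Pr[stuck control-rod sensor | scram, genuine neutron-flux excursion] ≈ 0.113

Under noisy-OR, P(scram | causes) = 1 − (1−0.02)·∏(1−qᵢ) over the active causes.
Sum P(scram|·) weighted by the priors over both values of stuck control-rod sensor:
  P(scram | genuine neutron-flux excursion) = 0.559×0.93 + 0.94267×0.07
        = 0.519870 + 0.065987 = 0.585857
Keeping only the stuck control-rod sensor-present terms gives 0.065987, so
  P(stuck control-rod sensor | scram, genuine neutron-flux excursion) = 0.065987 / 0.585857 ≈ 0.113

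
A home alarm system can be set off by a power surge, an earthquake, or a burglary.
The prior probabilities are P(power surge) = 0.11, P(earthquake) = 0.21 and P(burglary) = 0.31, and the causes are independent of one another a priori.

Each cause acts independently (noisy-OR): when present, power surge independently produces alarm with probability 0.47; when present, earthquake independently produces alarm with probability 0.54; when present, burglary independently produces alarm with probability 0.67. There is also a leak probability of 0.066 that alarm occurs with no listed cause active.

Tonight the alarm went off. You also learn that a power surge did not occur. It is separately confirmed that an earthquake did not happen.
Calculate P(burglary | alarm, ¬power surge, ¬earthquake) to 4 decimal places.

P(burglary | alarm, ¬power surge, ¬earthquake) ≈ 0.8248

Under noisy-OR, P(alarm | causes) = 1 − (1−0.066)·∏(1−qᵢ) over the active causes.
P(alarm | ¬power surge, ¬earthquake) = 0.066*0.69 + 0.69178*0.31 = 0.045540 + 0.214452 = 0.259992
Of this, 0.214452 comes from 0.69178*0.31 (the burglary=true cases).
So P(burglary | alarm, ¬power surge, ¬earthquake) = 0.214452/0.259992 ≈ 0.8248.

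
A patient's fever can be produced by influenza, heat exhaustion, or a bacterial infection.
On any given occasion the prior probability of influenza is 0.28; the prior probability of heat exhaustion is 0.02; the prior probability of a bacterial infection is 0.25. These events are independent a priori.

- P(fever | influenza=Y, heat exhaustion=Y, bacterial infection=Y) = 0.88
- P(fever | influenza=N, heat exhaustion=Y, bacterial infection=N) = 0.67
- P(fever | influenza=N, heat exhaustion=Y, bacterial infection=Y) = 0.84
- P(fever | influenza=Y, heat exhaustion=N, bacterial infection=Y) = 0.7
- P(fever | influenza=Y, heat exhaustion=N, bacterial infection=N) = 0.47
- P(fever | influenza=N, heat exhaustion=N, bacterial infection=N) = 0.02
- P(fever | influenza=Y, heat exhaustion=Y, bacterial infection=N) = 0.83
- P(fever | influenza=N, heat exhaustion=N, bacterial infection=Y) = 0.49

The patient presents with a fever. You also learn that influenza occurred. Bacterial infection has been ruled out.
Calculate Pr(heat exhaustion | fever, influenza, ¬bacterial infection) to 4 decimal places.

For the numerator, keep only heat exhaustion=true terms: 0.83·0.02 = 0.016600
Denominator P(fever | influenza, ¬bacterial infection): 0.47·0.98 + 0.83·0.02 = 0.477200
P(heat exhaustion | fever, influenza, ¬bacterial infection) = 0.016600/0.477200 ≈ 0.0348

Pr(heat exhaustion | fever, influenza, ¬bacterial infection) ≈ 0.0348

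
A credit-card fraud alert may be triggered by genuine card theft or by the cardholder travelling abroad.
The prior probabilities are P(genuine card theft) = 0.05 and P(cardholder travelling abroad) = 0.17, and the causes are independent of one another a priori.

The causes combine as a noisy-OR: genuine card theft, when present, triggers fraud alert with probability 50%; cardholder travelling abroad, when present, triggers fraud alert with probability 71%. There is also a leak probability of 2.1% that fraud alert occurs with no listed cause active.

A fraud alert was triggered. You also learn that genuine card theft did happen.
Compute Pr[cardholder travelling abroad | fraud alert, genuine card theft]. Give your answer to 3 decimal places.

Pr[cardholder travelling abroad | fraud alert, genuine card theft] ≈ 0.256

Under noisy-OR, P(fraud alert | causes) = 1 − (1−0.021)·∏(1−qᵢ) over the active causes.
Sum P(fraud alert|·) weighted by the priors over both values of cardholder travelling abroad:
  P(fraud alert | genuine card theft) = 0.5105·0.83 + 0.858045·0.17
        = 0.423715 + 0.145868 = 0.569583
The terms with cardholder travelling abroad present sum to 0.145868, so
  P(cardholder travelling abroad | fraud alert, genuine card theft) = 0.145868 / 0.569583 ≈ 0.256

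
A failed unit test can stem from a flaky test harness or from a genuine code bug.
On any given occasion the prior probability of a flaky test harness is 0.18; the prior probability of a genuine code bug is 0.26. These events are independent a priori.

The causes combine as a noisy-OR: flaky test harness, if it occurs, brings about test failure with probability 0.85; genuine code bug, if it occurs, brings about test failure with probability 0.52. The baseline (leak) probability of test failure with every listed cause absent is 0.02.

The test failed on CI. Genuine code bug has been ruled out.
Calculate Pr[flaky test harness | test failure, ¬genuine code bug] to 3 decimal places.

Under noisy-OR, P(test failure | causes) = 1 − (1−0.02)·∏(1−qᵢ) over the active causes.
P(test failure | ¬genuine code bug) = 0.02·0.82 + 0.853·0.18 = 0.016400 + 0.153540 = 0.169940
Of this, 0.153540 comes from 0.853·0.18 (the flaky test harness=true cases).
P(flaky test harness | test failure, ¬genuine code bug) = 0.153540 / 0.169940 ≈ 0.903

Pr[flaky test harness | test failure, ¬genuine code bug] ≈ 0.903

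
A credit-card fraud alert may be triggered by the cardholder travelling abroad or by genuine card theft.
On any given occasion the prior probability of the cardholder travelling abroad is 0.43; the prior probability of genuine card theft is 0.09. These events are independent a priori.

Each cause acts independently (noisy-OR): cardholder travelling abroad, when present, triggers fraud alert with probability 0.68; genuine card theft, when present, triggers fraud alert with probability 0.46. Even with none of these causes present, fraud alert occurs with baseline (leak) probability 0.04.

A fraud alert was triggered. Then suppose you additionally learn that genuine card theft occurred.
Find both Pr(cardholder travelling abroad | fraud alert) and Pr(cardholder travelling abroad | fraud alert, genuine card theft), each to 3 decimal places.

Under noisy-OR, P(fraud alert | causes) = 1 − (1−0.04)·∏(1−qᵢ) over the active causes.
Numerator (weight on configurations with cardholder travelling abroad): 0.271093 + 0.032280 = 0.303373
Normalizer over all consistent configurations: 0.04*0.57*0.91 + 0.4816*0.57*0.09 + 0.6928*0.43*0.91 + 0.834112*0.43*0.09 = 0.348827
Posterior = 0.303373 / 0.348827 ≈ 0.870

Now also conditioning on genuine card theft=true:
For the numerator, keep only cardholder travelling abroad=true terms: 0.834112·0.43 = 0.358668
The normalizing constant is 0.4816·0.57 + 0.834112·0.43 = 0.633180
P(cardholder travelling abroad | fraud alert, genuine card theft) = 0.358668/0.633180 ≈ 0.566

Pr(cardholder travelling abroad | fraud alert) ≈ 0.870; Pr(cardholder travelling abroad | fraud alert, genuine card theft) ≈ 0.566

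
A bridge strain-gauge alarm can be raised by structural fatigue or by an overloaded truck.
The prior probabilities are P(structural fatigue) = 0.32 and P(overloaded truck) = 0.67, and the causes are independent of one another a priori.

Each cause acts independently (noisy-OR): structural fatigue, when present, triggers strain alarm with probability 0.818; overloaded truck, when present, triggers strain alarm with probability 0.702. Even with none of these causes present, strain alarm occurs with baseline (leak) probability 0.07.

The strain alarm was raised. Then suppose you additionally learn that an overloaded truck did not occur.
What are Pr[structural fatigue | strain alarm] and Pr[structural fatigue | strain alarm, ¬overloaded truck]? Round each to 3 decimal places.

Pr[structural fatigue | strain alarm] ≈ 0.458; Pr[structural fatigue | strain alarm, ¬overloaded truck] ≈ 0.848

Under noisy-OR, P(strain alarm | causes) = 1 − (1−0.07)·∏(1−qᵢ) over the active causes.
P(strain alarm) = 0.07·0.68·0.33 + 0.72286·0.68·0.67 + 0.83074·0.32·0.33 + 0.949561·0.32·0.67 = 0.015708 + 0.329335 + 0.087726 + 0.203586 = 0.636355
The structural fatigue-present share is 0.087726 + 0.203586 = 0.291312.
So P(structural fatigue | strain alarm) = 0.291312/0.636355 ≈ 0.458.

With the extra evidence:
By total probability over both values of structural fatigue:
  P(strain alarm | ¬overloaded truck) = 0.07×0.68 + 0.83074×0.32
        = 0.047600 + 0.265837 = 0.313437
Configurations with structural fatigue contribute 0.265837, so
  P(structural fatigue | strain alarm, ¬overloaded truck) = 0.265837 / 0.313437 ≈ 0.848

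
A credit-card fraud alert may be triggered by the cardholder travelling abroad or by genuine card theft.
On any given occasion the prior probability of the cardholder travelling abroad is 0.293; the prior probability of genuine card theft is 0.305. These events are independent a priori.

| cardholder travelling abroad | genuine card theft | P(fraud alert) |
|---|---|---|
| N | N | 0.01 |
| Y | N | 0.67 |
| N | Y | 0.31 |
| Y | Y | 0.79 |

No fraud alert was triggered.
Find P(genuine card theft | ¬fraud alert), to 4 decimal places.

Numerator (weight on configurations with genuine card theft): 0.148788 + 0.018767 = 0.167555
Normalizer over all consistent configurations: 0.99×0.707×0.695 + 0.69×0.707×0.305 + 0.33×0.293×0.695 + 0.21×0.293×0.305 = 0.721206
Posterior = 0.167555 / 0.721206 ≈ 0.2323

P(genuine card theft | ¬fraud alert) ≈ 0.2323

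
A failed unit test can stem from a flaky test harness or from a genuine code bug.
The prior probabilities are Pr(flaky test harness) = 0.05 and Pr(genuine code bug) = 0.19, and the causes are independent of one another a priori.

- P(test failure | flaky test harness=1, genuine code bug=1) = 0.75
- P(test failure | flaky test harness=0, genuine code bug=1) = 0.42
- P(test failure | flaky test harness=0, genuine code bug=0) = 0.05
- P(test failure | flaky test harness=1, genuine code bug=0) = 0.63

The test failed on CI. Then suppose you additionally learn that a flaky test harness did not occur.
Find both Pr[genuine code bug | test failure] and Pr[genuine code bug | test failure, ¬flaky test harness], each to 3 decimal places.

Pr[genuine code bug | test failure] ≈ 0.564; Pr[genuine code bug | test failure, ¬flaky test harness] ≈ 0.663

For the numerator, keep only genuine code bug=true terms: 0.075810 + 0.007125 = 0.082935
The normalizing constant is 0.05×0.95×0.81 + 0.42×0.95×0.19 + 0.63×0.05×0.81 + 0.75×0.05×0.19 = 0.146925
P(genuine code bug | test failure) = 0.082935/0.146925 ≈ 0.564

Now also conditioning on flaky test harness≠true:
For the numerator, keep only genuine code bug=true terms: 0.42·0.19 = 0.079800
Denominator P(test failure | ¬flaky test harness): 0.05·0.81 + 0.42·0.19 = 0.120300
P(genuine code bug | test failure, ¬flaky test harness) = 0.079800/0.120300 ≈ 0.663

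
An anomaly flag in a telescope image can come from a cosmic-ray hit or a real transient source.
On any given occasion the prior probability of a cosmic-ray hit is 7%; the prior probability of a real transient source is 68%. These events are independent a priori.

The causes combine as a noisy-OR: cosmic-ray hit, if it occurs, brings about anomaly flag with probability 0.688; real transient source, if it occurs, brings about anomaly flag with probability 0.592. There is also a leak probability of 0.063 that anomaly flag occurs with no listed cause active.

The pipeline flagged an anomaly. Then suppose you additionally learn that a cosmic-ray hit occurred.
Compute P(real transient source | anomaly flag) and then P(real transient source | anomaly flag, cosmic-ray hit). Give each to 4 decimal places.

P(real transient source | anomaly flag) ≈ 0.9259; P(real transient source | anomaly flag, cosmic-ray hit) ≈ 0.7256

Under noisy-OR, P(anomaly flag | causes) = 1 − (1−0.063)·∏(1−qᵢ) over the active causes.
By total probability over the 4 (cosmic-ray hit, real transient source) configurations:
  P(anomaly flag) = 0.063·0.93·0.32 + 0.617704·0.93·0.68 + 0.707656·0.07·0.32 + 0.880724·0.07·0.68
        = 0.018749 + 0.390636 + 0.015851 + 0.041922 = 0.467158
Configurations with real transient source contribute 0.432558, so
  P(real transient source | anomaly flag) = 0.432558 / 0.467158 ≈ 0.9259

Now also conditioning on cosmic-ray hit=true:
Enumerate both values of real transient source and weight by the priors:
  P(anomaly flag | cosmic-ray hit) = 0.707656*0.32 + 0.880724*0.68
        = 0.226450 + 0.598892 = 0.825342
The terms with real transient source present sum to 0.598892, so
  P(real transient source | anomaly flag, cosmic-ray hit) = 0.598892 / 0.825342 ≈ 0.7256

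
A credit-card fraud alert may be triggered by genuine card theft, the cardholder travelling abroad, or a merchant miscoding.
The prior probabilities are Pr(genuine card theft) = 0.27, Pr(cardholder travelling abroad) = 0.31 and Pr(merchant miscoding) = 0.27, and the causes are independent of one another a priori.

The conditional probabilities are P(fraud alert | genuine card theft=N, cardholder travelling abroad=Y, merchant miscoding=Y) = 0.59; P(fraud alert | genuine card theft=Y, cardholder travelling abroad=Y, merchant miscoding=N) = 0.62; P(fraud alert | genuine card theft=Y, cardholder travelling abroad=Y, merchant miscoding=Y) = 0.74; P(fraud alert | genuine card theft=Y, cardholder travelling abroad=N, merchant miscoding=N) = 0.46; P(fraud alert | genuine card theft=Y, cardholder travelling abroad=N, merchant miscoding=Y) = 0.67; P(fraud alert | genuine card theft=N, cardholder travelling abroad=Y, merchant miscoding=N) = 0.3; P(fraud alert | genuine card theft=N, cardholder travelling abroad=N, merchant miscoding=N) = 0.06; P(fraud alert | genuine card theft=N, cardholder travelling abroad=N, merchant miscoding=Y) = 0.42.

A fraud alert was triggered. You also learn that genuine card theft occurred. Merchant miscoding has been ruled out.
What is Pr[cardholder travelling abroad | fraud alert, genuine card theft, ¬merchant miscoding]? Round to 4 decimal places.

P(fraud alert | genuine card theft, ¬merchant miscoding) = 0.46·0.69 + 0.62·0.31 = 0.317400 + 0.192200 = 0.509600
The cardholder travelling abroad-present share is 0.62·0.31 = 0.192200.
So P(cardholder travelling abroad | fraud alert, genuine card theft, ¬merchant miscoding) = 0.192200/0.509600 ≈ 0.3772.

Pr[cardholder travelling abroad | fraud alert, genuine card theft, ¬merchant miscoding] ≈ 0.3772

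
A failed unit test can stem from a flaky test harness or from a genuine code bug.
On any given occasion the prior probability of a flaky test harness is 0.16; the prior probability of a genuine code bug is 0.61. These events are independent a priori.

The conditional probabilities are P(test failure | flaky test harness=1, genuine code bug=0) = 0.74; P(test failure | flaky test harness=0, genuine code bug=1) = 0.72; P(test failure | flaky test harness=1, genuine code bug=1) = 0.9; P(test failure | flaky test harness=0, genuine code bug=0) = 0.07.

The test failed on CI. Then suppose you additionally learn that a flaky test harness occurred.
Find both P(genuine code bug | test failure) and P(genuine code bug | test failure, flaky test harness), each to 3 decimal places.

P(test failure) = 0.07·0.84·0.39 + 0.72·0.84·0.61 + 0.74·0.16·0.39 + 0.9·0.16·0.61 = 0.022932 + 0.368928 + 0.046176 + 0.087840 = 0.525876
Restricting to configurations with genuine code bug present: 0.368928 + 0.087840 = 0.456768.
So P(genuine code bug | test failure) = 0.456768/0.525876 ≈ 0.869.

Now also conditioning on flaky test harness=true:
Numerator (weight on configurations with genuine code bug): 0.9*0.61 = 0.549000
Denominator P(test failure | flaky test harness): 0.74*0.39 + 0.9*0.61 = 0.837600
P(genuine code bug | test failure, flaky test harness) = 0.549000/0.837600 ≈ 0.655

P(genuine code bug | test failure) ≈ 0.869; P(genuine code bug | test failure, flaky test harness) ≈ 0.655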